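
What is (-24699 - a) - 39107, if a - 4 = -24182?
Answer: -39628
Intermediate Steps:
a = -24178 (a = 4 - 24182 = -24178)
(-24699 - a) - 39107 = (-24699 - 1*(-24178)) - 39107 = (-24699 + 24178) - 39107 = -521 - 39107 = -39628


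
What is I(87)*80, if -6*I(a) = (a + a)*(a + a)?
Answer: -403680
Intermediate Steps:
I(a) = -2*a²/3 (I(a) = -(a + a)*(a + a)/6 = -2*a*2*a/6 = -2*a²/3)
I(87)*80 = -⅔*87²*80 = -⅔*7569*80 = -5046*80 = -403680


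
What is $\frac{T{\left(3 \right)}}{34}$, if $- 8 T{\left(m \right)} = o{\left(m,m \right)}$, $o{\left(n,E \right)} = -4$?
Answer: $\frac{1}{68} \approx 0.014706$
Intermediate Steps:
$T{\left(m \right)} = \frac{1}{2}$ ($T{\left(m \right)} = \left(- \frac{1}{8}\right) \left(-4\right) = \frac{1}{2}$)
$\frac{T{\left(3 \right)}}{34} = \frac{1}{2 \cdot 34} = \frac{1}{2} \cdot \frac{1}{34} = \frac{1}{68}$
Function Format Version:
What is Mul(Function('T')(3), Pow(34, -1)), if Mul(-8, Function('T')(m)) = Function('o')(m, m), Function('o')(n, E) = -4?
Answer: Rational(1, 68) ≈ 0.014706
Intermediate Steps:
Function('T')(m) = Rational(1, 2) (Function('T')(m) = Mul(Rational(-1, 8), -4) = Rational(1, 2))
Mul(Function('T')(3), Pow(34, -1)) = Mul(Rational(1, 2), Pow(34, -1)) = Mul(Rational(1, 2), Rational(1, 34)) = Rational(1, 68)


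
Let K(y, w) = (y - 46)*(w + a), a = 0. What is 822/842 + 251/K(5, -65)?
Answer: 1200986/1121965 ≈ 1.0704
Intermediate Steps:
K(y, w) = w*(-46 + y) (K(y, w) = (y - 46)*(w + 0) = (-46 + y)*w = w*(-46 + y))
822/842 + 251/K(5, -65) = 822/842 + 251/((-65*(-46 + 5))) = 822*(1/842) + 251/((-65*(-41))) = 411/421 + 251/2665 = 1200986/1121965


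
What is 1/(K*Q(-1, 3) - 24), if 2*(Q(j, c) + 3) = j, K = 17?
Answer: -2/167 ≈ -0.011976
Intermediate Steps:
Q(j, c) = -3 + j/2
1/(K*Q(-1, 3) - 24) = 1/(17*(-3 + (1/2)*(-1)) - 24) = 1/(17*(-3 - 1/2) - 24) = 1/(17*(-7/2) - 24) = 1/(-119/2 - 24) = 1/(-167/2) = -2/167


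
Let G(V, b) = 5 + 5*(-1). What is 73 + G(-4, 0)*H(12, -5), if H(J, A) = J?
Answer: 73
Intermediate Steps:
G(V, b) = 0 (G(V, b) = 5 - 5 = 0)
73 + G(-4, 0)*H(12, -5) = 73 + 0*12 = 73 + 0 = 73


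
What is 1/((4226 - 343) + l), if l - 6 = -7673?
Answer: -1/3784 ≈ -0.00026427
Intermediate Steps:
l = -7667 (l = 6 - 7673 = -7667)
1/((4226 - 343) + l) = 1/((4226 - 343) - 7667) = 1/(3883 - 7667) = 1/(-3784) = -1/3784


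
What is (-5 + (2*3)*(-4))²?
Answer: 841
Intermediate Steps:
(-5 + (2*3)*(-4))² = (-5 + 6*(-4))² = (-5 - 24)² = (-29)² = 841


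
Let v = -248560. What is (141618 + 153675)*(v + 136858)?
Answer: -32984818686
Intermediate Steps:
(141618 + 153675)*(v + 136858) = (141618 + 153675)*(-248560 + 136858) = 295293*(-111702) = -32984818686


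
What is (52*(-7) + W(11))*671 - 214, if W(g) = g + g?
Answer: -229696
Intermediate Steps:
W(g) = 2*g
(52*(-7) + W(11))*671 - 214 = (52*(-7) + 2*11)*671 - 214 = (-364 + 22)*671 - 214 = -342*671 - 214 = -229482 - 214 = -229696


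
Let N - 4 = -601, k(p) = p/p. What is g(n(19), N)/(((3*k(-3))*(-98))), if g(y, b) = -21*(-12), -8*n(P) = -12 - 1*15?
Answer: -6/7 ≈ -0.85714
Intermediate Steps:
k(p) = 1
n(P) = 27/8 (n(P) = -(-12 - 1*15)/8 = -(-12 - 15)/8 = -1/8*(-27) = 27/8)
N = -597 (N = 4 - 601 = -597)
g(y, b) = 252
g(n(19), N)/(((3*k(-3))*(-98))) = 252/(((3*1)*(-98))) = 252/((3*(-98))) = 252/(-294) = 252*(-1/294) = -6/7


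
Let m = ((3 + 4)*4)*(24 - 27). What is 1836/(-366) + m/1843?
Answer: -569082/112423 ≈ -5.0620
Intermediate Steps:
m = -84 (m = (7*4)*(-3) = 28*(-3) = -84)
1836/(-366) + m/1843 = 1836/(-366) - 84/1843 = 1836*(-1/366) - 84*1/1843 = -306/61 - 84/1843 = -569082/112423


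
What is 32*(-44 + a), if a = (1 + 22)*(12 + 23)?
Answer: 24352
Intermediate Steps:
a = 805 (a = 23*35 = 805)
32*(-44 + a) = 32*(-44 + 805) = 32*761 = 24352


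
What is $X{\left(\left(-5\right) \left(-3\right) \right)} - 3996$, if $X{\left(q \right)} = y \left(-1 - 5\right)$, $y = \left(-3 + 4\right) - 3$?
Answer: $-3984$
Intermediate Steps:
$y = -2$ ($y = 1 - 3 = -2$)
$X{\left(q \right)} = 12$ ($X{\left(q \right)} = - 2 \left(-1 - 5\right) = \left(-2\right) \left(-6\right) = 12$)
$X{\left(\left(-5\right) \left(-3\right) \right)} - 3996 = 12 - 3996 = -3984$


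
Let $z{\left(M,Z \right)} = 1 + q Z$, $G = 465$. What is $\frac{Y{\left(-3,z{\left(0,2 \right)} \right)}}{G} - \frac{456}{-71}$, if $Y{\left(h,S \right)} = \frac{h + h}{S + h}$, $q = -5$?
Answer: $\frac{424151}{66030} \approx 6.4236$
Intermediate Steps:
$z{\left(M,Z \right)} = 1 - 5 Z$
$Y{\left(h,S \right)} = \frac{2 h}{S + h}$
$\frac{Y{\left(-3,z{\left(0,2 \right)} \right)}}{G} - \frac{456}{-71} = \frac{2 \left(-3\right) \frac{1}{\left(1 - 10\right) - 3}}{465} - \frac{456}{-71} = 2 \left(-3\right) \frac{1}{\left(1 - 10\right) - 3} \cdot \frac{1}{465} - - \frac{456}{71} = 2 \left(-3\right) \frac{1}{-9 - 3} \cdot \frac{1}{465} + \frac{456}{71} = 2 \left(-3\right) \frac{1}{-12} \cdot \frac{1}{465} + \frac{456}{71} = 2 \left(-3\right) \left(- \frac{1}{12}\right) \frac{1}{465} + \frac{456}{71} = \frac{1}{2} \cdot \frac{1}{465} + \frac{456}{71} = \frac{1}{930} + \frac{456}{71} = \frac{424151}{66030}$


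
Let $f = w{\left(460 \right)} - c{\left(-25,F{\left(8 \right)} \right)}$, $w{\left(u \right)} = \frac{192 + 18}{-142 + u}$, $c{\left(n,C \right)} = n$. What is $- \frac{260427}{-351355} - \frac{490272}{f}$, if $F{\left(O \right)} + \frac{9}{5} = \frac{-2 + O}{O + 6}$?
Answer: $- \frac{114117503787}{5973035} \approx -19105.0$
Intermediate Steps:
$F{\left(O \right)} = - \frac{9}{5} + \frac{-2 + O}{6 + O}$ ($F{\left(O \right)} = - \frac{9}{5} + \frac{-2 + O}{O + 6} = - \frac{9}{5} + \frac{-2 + O}{6 + O}$)
$w{\left(u \right)} = \frac{210}{-142 + u}$
$f = \frac{1360}{53}$ ($f = \frac{210}{-142 + 460} - -25 = \frac{210}{318} + 25 = 210 \cdot \frac{1}{318} + 25 = \frac{35}{53} + 25 = \frac{1360}{53} \approx 25.66$)
$- \frac{260427}{-351355} - \frac{490272}{f} = - \frac{260427}{-351355} - \frac{490272}{\frac{1360}{53}} = \left(-260427\right) \left(- \frac{1}{351355}\right) - \frac{1624026}{85} = \frac{260427}{351355} - \frac{1624026}{85} = - \frac{114117503787}{5973035}$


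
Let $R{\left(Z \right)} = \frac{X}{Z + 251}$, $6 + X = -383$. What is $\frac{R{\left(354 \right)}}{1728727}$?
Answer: $- \frac{389}{1045879835} \approx -3.7194 \cdot 10^{-7}$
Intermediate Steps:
$X = -389$ ($X = -6 - 383 = -389$)
$R{\left(Z \right)} = - \frac{389}{251 + Z}$ ($R{\left(Z \right)} = - \frac{389}{Z + 251} = - \frac{389}{251 + Z}$)
$\frac{R{\left(354 \right)}}{1728727} = \frac{\left(-389\right) \frac{1}{251 + 354}}{1728727} = - \frac{389}{605} \cdot \frac{1}{1728727} = \left(-389\right) \frac{1}{605} \cdot \frac{1}{1728727} = \left(- \frac{389}{605}\right) \frac{1}{1728727} = - \frac{389}{1045879835}$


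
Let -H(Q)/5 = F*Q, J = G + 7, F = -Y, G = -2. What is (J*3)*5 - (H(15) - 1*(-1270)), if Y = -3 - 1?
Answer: -895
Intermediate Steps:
Y = -4
F = 4 (F = -1*(-4) = 4)
J = 5 (J = -2 + 7 = 5)
H(Q) = -20*Q
(J*3)*5 - (H(15) - 1*(-1270)) = (5*3)*5 - (-20*15 - 1*(-1270)) = 15*5 - (-300 + 1270) = 75 - 1*970 = 75 - 970 = -895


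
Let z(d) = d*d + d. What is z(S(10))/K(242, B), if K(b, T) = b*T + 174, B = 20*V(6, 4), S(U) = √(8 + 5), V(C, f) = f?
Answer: 13/19534 + √13/19534 ≈ 0.00085008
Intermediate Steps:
S(U) = √13
z(d) = d + d² (z(d) = d² + d = d + d²)
B = 80 (B = 20*4 = 80)
K(b, T) = 174 + T*b (K(b, T) = T*b + 174 = 174 + T*b)
z(S(10))/K(242, B) = (√13*(1 + √13))/(174 + 80*242) = (√13*(1 + √13))/(174 + 19360) = (√13*(1 + √13))/19534 = (√13*(1 + √13))*(1/19534) = √13*(1 + √13)/19534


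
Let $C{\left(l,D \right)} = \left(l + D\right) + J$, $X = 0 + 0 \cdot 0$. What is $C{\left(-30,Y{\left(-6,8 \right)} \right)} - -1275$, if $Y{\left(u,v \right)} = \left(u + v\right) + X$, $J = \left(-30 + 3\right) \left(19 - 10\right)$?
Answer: $1004$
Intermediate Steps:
$J = -243$ ($J = \left(-27\right) 9 = -243$)
$X = 0$ ($X = 0 + 0 = 0$)
$Y{\left(u,v \right)} = u + v$ ($Y{\left(u,v \right)} = \left(u + v\right) + 0 = u + v$)
$C{\left(l,D \right)} = -243 + D + l$ ($C{\left(l,D \right)} = \left(l + D\right) - 243 = \left(D + l\right) - 243 = -243 + D + l$)
$C{\left(-30,Y{\left(-6,8 \right)} \right)} - -1275 = \left(-243 + \left(-6 + 8\right) - 30\right) - -1275 = \left(-243 + 2 - 30\right) + 1275 = -271 + 1275 = 1004$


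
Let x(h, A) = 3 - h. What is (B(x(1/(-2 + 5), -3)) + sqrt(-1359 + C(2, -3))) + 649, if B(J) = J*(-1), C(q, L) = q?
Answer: 1939/3 + I*sqrt(1357) ≈ 646.33 + 36.837*I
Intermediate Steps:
B(J) = -J
(B(x(1/(-2 + 5), -3)) + sqrt(-1359 + C(2, -3))) + 649 = (-(3 - 1/(-2 + 5)) + sqrt(-1359 + 2)) + 649 = (-(3 - 1/3) + sqrt(-1357)) + 649 = (-(3 - 1*1/3) + I*sqrt(1357)) + 649 = (-(3 - 1/3) + I*sqrt(1357)) + 649 = (-1*8/3 + I*sqrt(1357)) + 649 = (-8/3 + I*sqrt(1357)) + 649 = 1939/3 + I*sqrt(1357)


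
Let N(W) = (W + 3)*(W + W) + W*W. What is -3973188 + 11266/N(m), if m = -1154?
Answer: -7922981863423/1994112 ≈ -3.9732e+6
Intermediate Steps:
N(W) = W² + 2*W*(3 + W) (N(W) = (3 + W)*(2*W) + W² = 2*W*(3 + W) + W² = W² + 2*W*(3 + W))
-3973188 + 11266/N(m) = -3973188 + 11266/((3*(-1154)*(2 - 1154))) = -3973188 + 11266/((3*(-1154)*(-1152))) = -3973188 + 11266/3988224 = -3973188 + 11266*(1/3988224) = -3973188 + 5633/1994112 = -7922981863423/1994112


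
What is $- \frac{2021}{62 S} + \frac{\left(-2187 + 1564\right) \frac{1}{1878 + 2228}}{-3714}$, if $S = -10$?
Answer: $\frac{3852499703}{1181850510} \approx 3.2597$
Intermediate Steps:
$- \frac{2021}{62 S} + \frac{\left(-2187 + 1564\right) \frac{1}{1878 + 2228}}{-3714} = - \frac{2021}{62 \left(-10\right)} + \frac{\left(-2187 + 1564\right) \frac{1}{1878 + 2228}}{-3714} = - \frac{2021}{-620} + - \frac{623}{4106} \left(- \frac{1}{3714}\right) = \left(-2021\right) \left(- \frac{1}{620}\right) + \left(-623\right) \frac{1}{4106} \left(- \frac{1}{3714}\right) = \frac{2021}{620} - - \frac{623}{15249684} = \frac{2021}{620} + \frac{623}{15249684} = \frac{3852499703}{1181850510}$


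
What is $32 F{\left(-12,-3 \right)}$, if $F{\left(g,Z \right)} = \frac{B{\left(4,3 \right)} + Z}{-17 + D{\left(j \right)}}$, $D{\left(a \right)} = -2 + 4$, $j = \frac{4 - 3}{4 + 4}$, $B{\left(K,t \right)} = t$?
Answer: $0$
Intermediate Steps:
$j = \frac{1}{8}$ ($j = 1 \cdot \frac{1}{8} = \frac{1}{8} \approx 0.125$)
$D{\left(a \right)} = 2$
$F{\left(g,Z \right)} = - \frac{1}{5} - \frac{Z}{15}$ ($F{\left(g,Z \right)} = \frac{3 + Z}{-17 + 2} = \frac{3 + Z}{-15} = \left(3 + Z\right) \left(- \frac{1}{15}\right) = - \frac{1}{5} - \frac{Z}{15}$)
$32 F{\left(-12,-3 \right)} = 32 \left(- \frac{1}{5} - - \frac{1}{5}\right) = 32 \left(- \frac{1}{5} + \frac{1}{5}\right) = 32 \cdot 0 = 0$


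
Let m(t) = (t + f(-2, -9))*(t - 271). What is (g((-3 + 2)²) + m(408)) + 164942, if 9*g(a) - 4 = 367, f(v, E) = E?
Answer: 1976816/9 ≈ 2.1965e+5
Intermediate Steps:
g(a) = 371/9 (g(a) = 4/9 + (⅑)*367 = 4/9 + 367/9 = 371/9)
m(t) = (-271 + t)*(-9 + t) (m(t) = (t - 9)*(t - 271) = (-9 + t)*(-271 + t) = (-271 + t)*(-9 + t))
(g((-3 + 2)²) + m(408)) + 164942 = (371/9 + (2439 + 408² - 280*408)) + 164942 = (371/9 + (2439 + 166464 - 114240)) + 164942 = (371/9 + 54663) + 164942 = 492338/9 + 164942 = 1976816/9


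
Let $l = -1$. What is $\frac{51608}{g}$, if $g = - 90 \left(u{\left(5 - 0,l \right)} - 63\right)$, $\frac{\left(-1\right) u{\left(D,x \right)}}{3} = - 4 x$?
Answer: $\frac{25804}{3375} \approx 7.6456$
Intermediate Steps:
$u{\left(D,x \right)} = 12 x$ ($u{\left(D,x \right)} = - 3 \left(- 4 x\right) = 12 x$)
$g = 6750$ ($g = - 90 \left(12 \left(-1\right) - 63\right) = - 90 \left(-12 - 63\right) = \left(-90\right) \left(-75\right) = 6750$)
$\frac{51608}{g} = \frac{51608}{6750} = 51608 \cdot \frac{1}{6750} = \frac{25804}{3375}$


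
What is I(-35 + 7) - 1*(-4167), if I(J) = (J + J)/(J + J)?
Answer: 4168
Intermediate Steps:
I(J) = 1 (I(J) = (2*J)/((2*J)) = (2*J)*(1/(2*J)) = 1)
I(-35 + 7) - 1*(-4167) = 1 - 1*(-4167) = 1 + 4167 = 4168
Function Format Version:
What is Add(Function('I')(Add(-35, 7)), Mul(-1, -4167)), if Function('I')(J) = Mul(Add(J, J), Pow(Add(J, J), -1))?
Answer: 4168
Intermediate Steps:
Function('I')(J) = 1 (Function('I')(J) = Mul(Mul(2, J), Pow(Mul(2, J), -1)) = Mul(Mul(2, J), Mul(Rational(1, 2), Pow(J, -1))) = 1)
Add(Function('I')(Add(-35, 7)), Mul(-1, -4167)) = Add(1, Mul(-1, -4167)) = Add(1, 4167) = 4168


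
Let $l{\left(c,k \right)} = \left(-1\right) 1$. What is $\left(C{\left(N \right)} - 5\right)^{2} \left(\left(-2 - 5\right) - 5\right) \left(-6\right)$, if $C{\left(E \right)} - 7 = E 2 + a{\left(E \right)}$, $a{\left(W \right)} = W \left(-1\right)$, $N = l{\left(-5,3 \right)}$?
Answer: $72$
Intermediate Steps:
$l{\left(c,k \right)} = -1$
$N = -1$
$a{\left(W \right)} = - W$
$C{\left(E \right)} = 7 + E$ ($C{\left(E \right)} = 7 - \left(E - E 2\right) = 7 + \left(2 E - E\right) = 7 + E$)
$\left(C{\left(N \right)} - 5\right)^{2} \left(\left(-2 - 5\right) - 5\right) \left(-6\right) = \left(\left(7 - 1\right) - 5\right)^{2} \left(\left(-2 - 5\right) - 5\right) \left(-6\right) = \left(6 - 5\right)^{2} \left(-7 - 5\right) \left(-6\right) = 1^{2} \left(-12\right) \left(-6\right) = 1 \left(-12\right) \left(-6\right) = \left(-12\right) \left(-6\right) = 72$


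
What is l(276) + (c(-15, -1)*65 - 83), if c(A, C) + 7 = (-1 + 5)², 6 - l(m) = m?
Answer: 232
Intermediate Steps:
l(m) = 6 - m
c(A, C) = 9 (c(A, C) = -7 + (-1 + 5)² = -7 + 4² = -7 + 16 = 9)
l(276) + (c(-15, -1)*65 - 83) = (6 - 1*276) + (9*65 - 83) = (6 - 276) + (585 - 83) = -270 + 502 = 232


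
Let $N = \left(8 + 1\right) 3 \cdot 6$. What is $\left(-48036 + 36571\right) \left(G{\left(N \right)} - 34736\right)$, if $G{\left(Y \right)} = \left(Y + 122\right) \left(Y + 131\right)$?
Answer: $-555777340$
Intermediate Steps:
$N = 162$ ($N = 9 \cdot 18 = 162$)
$G{\left(Y \right)} = \left(122 + Y\right) \left(131 + Y\right)$
$\left(-48036 + 36571\right) \left(G{\left(N \right)} - 34736\right) = \left(-48036 + 36571\right) \left(\left(15982 + 162^{2} + 253 \cdot 162\right) - 34736\right) = - 11465 \left(\left(15982 + 26244 + 40986\right) - 34736\right) = - 11465 \left(83212 - 34736\right) = \left(-11465\right) 48476 = -555777340$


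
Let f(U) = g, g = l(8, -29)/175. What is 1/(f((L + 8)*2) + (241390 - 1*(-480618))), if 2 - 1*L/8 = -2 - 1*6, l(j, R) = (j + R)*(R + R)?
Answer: 25/18050374 ≈ 1.3850e-6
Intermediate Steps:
l(j, R) = 2*R*(R + j) (l(j, R) = (R + j)*(2*R) = 2*R*(R + j))
L = 80 (L = 16 - 8*(-2 - 1*6) = 16 - 8*(-2 - 6) = 16 - 8*(-8) = 16 + 64 = 80)
g = 174/25 (g = (2*(-29)*(-29 + 8))/175 = (2*(-29)*(-21))*(1/175) = 1218*(1/175) = 174/25 ≈ 6.9600)
f(U) = 174/25
1/(f((L + 8)*2) + (241390 - 1*(-480618))) = 1/(174/25 + (241390 - 1*(-480618))) = 1/(174/25 + (241390 + 480618)) = 1/(174/25 + 722008) = 1/(18050374/25) = 25/18050374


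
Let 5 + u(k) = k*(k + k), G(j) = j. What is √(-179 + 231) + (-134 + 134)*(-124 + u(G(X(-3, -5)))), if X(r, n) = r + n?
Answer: 2*√13 ≈ 7.2111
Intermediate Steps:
X(r, n) = n + r
u(k) = -5 + 2*k² (u(k) = -5 + k*(k + k) = -5 + k*(2*k) = -5 + 2*k²)
√(-179 + 231) + (-134 + 134)*(-124 + u(G(X(-3, -5)))) = √(-179 + 231) + (-134 + 134)*(-124 + (-5 + 2*(-5 - 3)²)) = √52 + 0*(-124 + (-5 + 2*(-8)²)) = 2*√13 + 0*(-124 + (-5 + 2*64)) = 2*√13 + 0*(-124 + (-5 + 128)) = 2*√13 + 0*(-124 + 123) = 2*√13 + 0*(-1) = 2*√13 + 0 = 2*√13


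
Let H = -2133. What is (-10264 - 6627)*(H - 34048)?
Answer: 611133271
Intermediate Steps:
(-10264 - 6627)*(H - 34048) = (-10264 - 6627)*(-2133 - 34048) = -16891*(-36181) = 611133271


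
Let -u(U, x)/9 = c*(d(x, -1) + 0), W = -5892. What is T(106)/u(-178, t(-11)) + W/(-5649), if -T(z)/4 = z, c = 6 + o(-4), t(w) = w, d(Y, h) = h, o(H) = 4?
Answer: -310816/84735 ≈ -3.6681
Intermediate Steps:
c = 10 (c = 6 + 4 = 10)
u(U, x) = 90 (u(U, x) = -90*(-1 + 0) = -90*(-1) = -9*(-10) = 90)
T(z) = -4*z
T(106)/u(-178, t(-11)) + W/(-5649) = -4*106/90 - 5892/(-5649) = -424*1/90 - 5892*(-1/5649) = -212/45 + 1964/1883 = -310816/84735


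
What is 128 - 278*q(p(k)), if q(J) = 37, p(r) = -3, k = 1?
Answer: -10158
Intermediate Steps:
128 - 278*q(p(k)) = 128 - 278*37 = 128 - 10286 = -10158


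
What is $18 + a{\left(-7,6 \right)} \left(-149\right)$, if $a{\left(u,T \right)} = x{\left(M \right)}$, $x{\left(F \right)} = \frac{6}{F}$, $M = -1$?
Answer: $912$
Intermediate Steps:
$a{\left(u,T \right)} = -6$ ($a{\left(u,T \right)} = \frac{6}{-1} = 6 \left(-1\right) = -6$)
$18 + a{\left(-7,6 \right)} \left(-149\right) = 18 - -894 = 18 + 894 = 912$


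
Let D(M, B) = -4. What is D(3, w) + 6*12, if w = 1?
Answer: 68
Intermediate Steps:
D(3, w) + 6*12 = -4 + 6*12 = -4 + 72 = 68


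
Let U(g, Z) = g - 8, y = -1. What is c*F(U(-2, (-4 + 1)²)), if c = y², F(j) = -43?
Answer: -43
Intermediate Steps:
U(g, Z) = -8 + g
c = 1 (c = (-1)² = 1)
c*F(U(-2, (-4 + 1)²)) = 1*(-43) = -43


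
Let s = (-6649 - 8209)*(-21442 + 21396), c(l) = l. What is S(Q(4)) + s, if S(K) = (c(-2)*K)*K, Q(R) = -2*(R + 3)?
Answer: 683076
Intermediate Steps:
Q(R) = -6 - 2*R (Q(R) = -2*(3 + R) = -6 - 2*R)
s = 683468 (s = -14858*(-46) = 683468)
S(K) = -2*K**2 (S(K) = (-2*K)*K = -2*K**2)
S(Q(4)) + s = -2*(-6 - 2*4)**2 + 683468 = -2*(-6 - 8)**2 + 683468 = -2*(-14)**2 + 683468 = -2*196 + 683468 = -392 + 683468 = 683076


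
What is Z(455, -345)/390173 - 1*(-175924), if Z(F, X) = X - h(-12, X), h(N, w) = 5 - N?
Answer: 68640794490/390173 ≈ 1.7592e+5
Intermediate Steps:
Z(F, X) = -17 + X (Z(F, X) = X - (5 - 1*(-12)) = X - (5 + 12) = X - 1*17 = X - 17 = -17 + X)
Z(455, -345)/390173 - 1*(-175924) = (-17 - 345)/390173 - 1*(-175924) = -362*1/390173 + 175924 = -362/390173 + 175924 = 68640794490/390173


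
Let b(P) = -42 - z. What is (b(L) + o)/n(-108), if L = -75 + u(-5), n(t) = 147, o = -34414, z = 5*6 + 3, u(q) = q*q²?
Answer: -4927/21 ≈ -234.62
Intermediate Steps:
u(q) = q³
z = 33 (z = 30 + 3 = 33)
L = -200 (L = -75 + (-5)³ = -75 - 125 = -200)
b(P) = -75 (b(P) = -42 - 1*33 = -42 - 33 = -75)
(b(L) + o)/n(-108) = (-75 - 34414)/147 = -34489*1/147 = -4927/21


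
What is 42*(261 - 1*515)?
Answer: -10668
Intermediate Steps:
42*(261 - 1*515) = 42*(261 - 515) = 42*(-254) = -10668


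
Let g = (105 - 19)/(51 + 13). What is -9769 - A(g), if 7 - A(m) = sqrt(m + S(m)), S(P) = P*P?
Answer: -9776 + 5*sqrt(129)/32 ≈ -9774.2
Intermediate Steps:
S(P) = P**2
g = 43/32 (g = 86/64 = 86*(1/64) = 43/32 ≈ 1.3438)
A(m) = 7 - sqrt(m + m**2)
-9769 - A(g) = -9769 - (7 - sqrt(43*(1 + 43/32)/32)) = -9769 - (7 - sqrt((43/32)*(75/32))) = -9769 - (7 - sqrt(3225/1024)) = -9769 - (7 - 5*sqrt(129)/32) = -9769 + (-7 + 5*sqrt(129)/32) = -9776 + 5*sqrt(129)/32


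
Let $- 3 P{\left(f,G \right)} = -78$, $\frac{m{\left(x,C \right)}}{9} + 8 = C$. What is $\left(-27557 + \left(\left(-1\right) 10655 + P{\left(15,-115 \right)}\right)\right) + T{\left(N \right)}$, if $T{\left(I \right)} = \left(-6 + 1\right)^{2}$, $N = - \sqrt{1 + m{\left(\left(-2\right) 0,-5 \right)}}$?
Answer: $-38161$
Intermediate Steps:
$m{\left(x,C \right)} = -72 + 9 C$
$P{\left(f,G \right)} = 26$ ($P{\left(f,G \right)} = \left(- \frac{1}{3}\right) \left(-78\right) = 26$)
$N = - 2 i \sqrt{29}$ ($N = - \sqrt{1 + \left(-72 + 9 \left(-5\right)\right)} = - \sqrt{1 - 117} = - \sqrt{-116} = - 2 i \sqrt{29} \approx - 10.77 i$)
$T{\left(I \right)} = 25$ ($T{\left(I \right)} = \left(-5\right)^{2} = 25$)
$\left(-27557 + \left(\left(-1\right) 10655 + P{\left(15,-115 \right)}\right)\right) + T{\left(N \right)} = \left(-27557 + \left(\left(-1\right) 10655 + 26\right)\right) + 25 = \left(-27557 + \left(-10655 + 26\right)\right) + 25 = \left(-27557 - 10629\right) + 25 = -38186 + 25 = -38161$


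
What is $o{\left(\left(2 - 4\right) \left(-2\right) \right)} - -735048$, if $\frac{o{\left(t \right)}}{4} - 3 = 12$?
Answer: $735108$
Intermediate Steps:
$o{\left(t \right)} = 60$ ($o{\left(t \right)} = 12 + 4 \cdot 12 = 12 + 48 = 60$)
$o{\left(\left(2 - 4\right) \left(-2\right) \right)} - -735048 = 60 - -735048 = 60 + 735048 = 735108$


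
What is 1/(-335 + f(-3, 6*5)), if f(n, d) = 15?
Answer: -1/320 ≈ -0.0031250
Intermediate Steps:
1/(-335 + f(-3, 6*5)) = 1/(-335 + 15) = 1/(-320) = -1/320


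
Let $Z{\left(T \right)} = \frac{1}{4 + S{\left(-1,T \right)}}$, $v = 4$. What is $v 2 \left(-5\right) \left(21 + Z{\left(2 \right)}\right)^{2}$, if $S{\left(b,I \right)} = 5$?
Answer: $- \frac{1444000}{81} \approx -17827.0$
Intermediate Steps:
$Z{\left(T \right)} = \frac{1}{9}$ ($Z{\left(T \right)} = \frac{1}{4 + 5} = \frac{1}{9}$)
$v 2 \left(-5\right) \left(21 + Z{\left(2 \right)}\right)^{2} = 4 \cdot 2 \left(-5\right) \left(21 + \frac{1}{9}\right)^{2} = 8 \left(-5\right) \left(\frac{190}{9}\right)^{2} = \left(-40\right) \frac{36100}{81} = - \frac{1444000}{81}$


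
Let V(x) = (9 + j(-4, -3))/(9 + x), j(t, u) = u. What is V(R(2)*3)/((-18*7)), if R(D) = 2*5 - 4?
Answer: -1/567 ≈ -0.0017637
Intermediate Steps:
R(D) = 6 (R(D) = 10 - 4 = 6)
V(x) = 6/(9 + x) (V(x) = (9 - 3)/(9 + x) = 6/(9 + x))
V(R(2)*3)/((-18*7)) = (6/(9 + 6*3))/((-18*7)) = (6/(9 + 18))/(-126) = (6/27)*(-1/126) = (6*(1/27))*(-1/126) = (2/9)*(-1/126) = -1/567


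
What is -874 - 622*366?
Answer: -228526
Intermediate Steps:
-874 - 622*366 = -874 - 227652 = -228526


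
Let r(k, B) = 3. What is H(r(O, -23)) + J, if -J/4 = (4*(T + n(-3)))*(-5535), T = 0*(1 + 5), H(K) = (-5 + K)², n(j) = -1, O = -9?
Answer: -88556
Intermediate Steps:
T = 0 (T = 0*6 = 0)
J = -88560 (J = -4*4*(0 - 1)*(-5535) = -4*4*(-1)*(-5535) = -(-16)*(-5535) = -4*22140 = -88560)
H(r(O, -23)) + J = (-5 + 3)² - 88560 = (-2)² - 88560 = 4 - 88560 = -88556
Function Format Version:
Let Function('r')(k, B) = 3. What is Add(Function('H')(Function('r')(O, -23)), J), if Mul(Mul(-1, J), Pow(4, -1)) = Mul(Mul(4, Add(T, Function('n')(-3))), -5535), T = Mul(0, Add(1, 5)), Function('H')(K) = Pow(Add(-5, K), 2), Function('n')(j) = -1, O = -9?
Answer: -88556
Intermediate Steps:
T = 0 (T = Mul(0, 6) = 0)
J = -88560 (J = Mul(-4, Mul(Mul(4, Add(0, -1)), -5535)) = Mul(-4, Mul(Mul(4, -1), -5535)) = Mul(-4, Mul(-4, -5535)) = Mul(-4, 22140) = -88560)
Add(Function('H')(Function('r')(O, -23)), J) = Add(Pow(Add(-5, 3), 2), -88560) = Add(Pow(-2, 2), -88560) = Add(4, -88560) = -88556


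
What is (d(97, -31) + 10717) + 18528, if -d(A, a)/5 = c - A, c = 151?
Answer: 28975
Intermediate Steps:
d(A, a) = -755 + 5*A (d(A, a) = -5*(151 - A) = -755 + 5*A)
(d(97, -31) + 10717) + 18528 = ((-755 + 5*97) + 10717) + 18528 = ((-755 + 485) + 10717) + 18528 = (-270 + 10717) + 18528 = 10447 + 18528 = 28975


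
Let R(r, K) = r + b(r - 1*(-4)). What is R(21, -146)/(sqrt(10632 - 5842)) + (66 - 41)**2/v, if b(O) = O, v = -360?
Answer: -125/72 + 23*sqrt(4790)/2395 ≈ -1.0715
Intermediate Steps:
R(r, K) = 4 + 2*r (R(r, K) = r + (r - 1*(-4)) = r + (r + 4) = r + (4 + r) = 4 + 2*r)
R(21, -146)/(sqrt(10632 - 5842)) + (66 - 41)**2/v = (4 + 2*21)/(sqrt(10632 - 5842)) + (66 - 41)**2/(-360) = (4 + 42)/(sqrt(4790)) + 25**2*(-1/360) = 46*(sqrt(4790)/4790) + 625*(-1/360) = 23*sqrt(4790)/2395 - 125/72 = -125/72 + 23*sqrt(4790)/2395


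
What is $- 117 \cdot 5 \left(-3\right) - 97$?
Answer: $1658$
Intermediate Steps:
$- 117 \cdot 5 \left(-3\right) - 97 = \left(-117\right) \left(-15\right) - 97 = 1755 - 97 = 1658$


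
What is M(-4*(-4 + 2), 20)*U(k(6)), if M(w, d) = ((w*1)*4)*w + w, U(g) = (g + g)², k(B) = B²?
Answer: 1368576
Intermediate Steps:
U(g) = 4*g² (U(g) = (2*g)² = 4*g²)
M(w, d) = w + 4*w² (M(w, d) = (w*4)*w + w = (4*w)*w + w = 4*w² + w = w + 4*w²)
M(-4*(-4 + 2), 20)*U(k(6)) = ((-4*(-4 + 2))*(1 + 4*(-4*(-4 + 2))))*(4*(6²)²) = ((-4*(-2))*(1 + 4*(-4*(-2))))*(4*36²) = (8*(1 + 4*8))*(4*1296) = (8*(1 + 32))*5184 = (8*33)*5184 = 264*5184 = 1368576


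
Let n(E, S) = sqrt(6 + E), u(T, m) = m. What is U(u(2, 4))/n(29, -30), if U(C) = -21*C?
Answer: -12*sqrt(35)/5 ≈ -14.199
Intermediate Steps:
U(u(2, 4))/n(29, -30) = (-21*4)/(sqrt(6 + 29)) = -84*sqrt(35)/35 = -12*sqrt(35)/5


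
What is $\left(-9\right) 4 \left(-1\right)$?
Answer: $36$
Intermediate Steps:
$\left(-9\right) 4 \left(-1\right) = \left(-36\right) \left(-1\right) = 36$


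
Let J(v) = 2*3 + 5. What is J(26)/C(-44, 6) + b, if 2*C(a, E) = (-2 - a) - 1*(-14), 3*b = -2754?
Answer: -25693/28 ≈ -917.61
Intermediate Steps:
b = -918 (b = (⅓)*(-2754) = -918)
J(v) = 11 (J(v) = 6 + 5 = 11)
C(a, E) = 6 - a/2 (C(a, E) = ((-2 - a) - 1*(-14))/2 = ((-2 - a) + 14)/2 = (12 - a)/2 = 6 - a/2)
J(26)/C(-44, 6) + b = 11/(6 - ½*(-44)) - 918 = 11/(6 + 22) - 918 = 11/28 - 918 = -25693/28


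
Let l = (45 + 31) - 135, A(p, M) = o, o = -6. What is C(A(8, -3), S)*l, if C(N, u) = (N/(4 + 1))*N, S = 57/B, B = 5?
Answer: -2124/5 ≈ -424.80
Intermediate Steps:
A(p, M) = -6
l = -59 (l = 76 - 135 = -59)
S = 57/5 ≈ 11.400
C(N, u) = N²/5 (C(N, u) = (N/5)*N = N²/5)
C(A(8, -3), S)*l = ((⅕)*(-6)²)*(-59) = ((⅕)*36)*(-59) = (36/5)*(-59) = -2124/5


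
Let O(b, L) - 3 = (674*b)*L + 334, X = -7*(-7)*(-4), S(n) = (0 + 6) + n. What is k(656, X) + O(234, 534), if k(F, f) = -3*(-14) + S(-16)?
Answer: 84220713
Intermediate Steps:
S(n) = 6 + n
X = -196 (X = 49*(-4) = -196)
O(b, L) = 337 + 674*L*b (O(b, L) = 3 + ((674*b)*L + 334) = 3 + (674*L*b + 334) = 3 + (334 + 674*L*b) = 337 + 674*L*b)
k(F, f) = 32 (k(F, f) = -3*(-14) + (6 - 16) = 42 - 10 = 32)
k(656, X) + O(234, 534) = 32 + (337 + 674*534*234) = 32 + (337 + 84220344) = 32 + 84220681 = 84220713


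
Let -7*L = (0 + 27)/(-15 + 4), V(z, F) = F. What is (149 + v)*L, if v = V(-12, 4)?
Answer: 4131/77 ≈ 53.649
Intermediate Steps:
v = 4
L = 27/77 (L = -(0 + 27)/(7*(-15 + 4)) = -27/(7*(-11)) = -27*(-1)/(7*11) = -⅐*(-27/11) = 27/77 ≈ 0.35065)
(149 + v)*L = (149 + 4)*(27/77) = 153*(27/77) = 4131/77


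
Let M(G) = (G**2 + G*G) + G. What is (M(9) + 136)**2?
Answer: 94249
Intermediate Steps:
M(G) = G + 2*G**2 (M(G) = (G**2 + G**2) + G = 2*G**2 + G = G + 2*G**2)
(M(9) + 136)**2 = (9*(1 + 2*9) + 136)**2 = (9*(1 + 18) + 136)**2 = (9*19 + 136)**2 = (171 + 136)**2 = 307**2 = 94249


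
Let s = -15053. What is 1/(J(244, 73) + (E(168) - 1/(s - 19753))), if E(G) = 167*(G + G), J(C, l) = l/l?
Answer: 34806/1953069079 ≈ 1.7821e-5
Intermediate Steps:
J(C, l) = 1
E(G) = 334*G (E(G) = 167*(2*G) = 334*G)
1/(J(244, 73) + (E(168) - 1/(s - 19753))) = 1/(1 + (334*168 - 1/(-15053 - 19753))) = 1/(1 + (56112 - 1/(-34806))) = 1/(1 + (56112 - 1*(-1/34806))) = 1/(1 + (56112 + 1/34806)) = 1/(1 + 1953034273/34806) = 1/(1953069079/34806) = 34806/1953069079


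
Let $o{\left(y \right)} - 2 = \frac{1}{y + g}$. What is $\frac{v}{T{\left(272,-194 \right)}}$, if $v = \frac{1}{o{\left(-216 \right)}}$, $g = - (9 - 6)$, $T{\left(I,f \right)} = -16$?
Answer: $- \frac{219}{6992} \approx -0.031322$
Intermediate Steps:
$g = -3$ ($g = \left(-1\right) 3 = -3$)
$o{\left(y \right)} = 2 + \frac{1}{-3 + y}$ ($o{\left(y \right)} = 2 + \frac{1}{y - 3} = 2 + \frac{1}{-3 + y}$)
$v = \frac{219}{437}$ ($v = \frac{1}{\frac{1}{-3 - 216} \left(-5 + 2 \left(-216\right)\right)} = \frac{1}{\frac{1}{-219} \left(-5 - 432\right)} = \frac{1}{\left(- \frac{1}{219}\right) \left(-437\right)} = \frac{1}{\frac{437}{219}} = \frac{219}{437} \approx 0.50114$)
$\frac{v}{T{\left(272,-194 \right)}} = \frac{219}{437 \left(-16\right)} = \frac{219}{437} \left(- \frac{1}{16}\right) = - \frac{219}{6992}$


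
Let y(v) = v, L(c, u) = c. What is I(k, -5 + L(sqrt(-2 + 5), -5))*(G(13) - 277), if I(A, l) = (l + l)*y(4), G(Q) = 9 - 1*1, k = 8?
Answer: 10760 - 2152*sqrt(3) ≈ 7032.6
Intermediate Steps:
G(Q) = 8 (G(Q) = 9 - 1 = 8)
I(A, l) = 8*l (I(A, l) = (l + l)*4 = (2*l)*4 = 8*l)
I(k, -5 + L(sqrt(-2 + 5), -5))*(G(13) - 277) = (8*(-5 + sqrt(-2 + 5)))*(8 - 277) = (8*(-5 + sqrt(3)))*(-269) = (-40 + 8*sqrt(3))*(-269) = 10760 - 2152*sqrt(3)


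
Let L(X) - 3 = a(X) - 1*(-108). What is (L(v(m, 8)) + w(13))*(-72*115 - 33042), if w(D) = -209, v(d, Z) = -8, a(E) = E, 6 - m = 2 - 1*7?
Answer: 4380132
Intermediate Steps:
m = 11 (m = 6 - (2 - 1*7) = 6 - (2 - 7) = 6 - 1*(-5) = 6 + 5 = 11)
L(X) = 111 + X (L(X) = 3 + (X - 1*(-108)) = 3 + (X + 108) = 3 + (108 + X) = 111 + X)
(L(v(m, 8)) + w(13))*(-72*115 - 33042) = ((111 - 8) - 209)*(-72*115 - 33042) = (103 - 209)*(-8280 - 33042) = -106*(-41322) = 4380132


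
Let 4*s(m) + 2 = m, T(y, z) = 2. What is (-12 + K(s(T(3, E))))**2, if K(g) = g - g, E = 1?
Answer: 144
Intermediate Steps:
s(m) = -1/2 + m/4
K(g) = 0
(-12 + K(s(T(3, E))))**2 = (-12 + 0)**2 = (-12)**2 = 144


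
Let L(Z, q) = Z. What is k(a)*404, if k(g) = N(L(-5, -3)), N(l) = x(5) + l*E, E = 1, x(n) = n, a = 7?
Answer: 0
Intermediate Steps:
N(l) = 5 + l (N(l) = 5 + l*1 = 5 + l)
k(g) = 0 (k(g) = 5 - 5 = 0)
k(a)*404 = 0*404 = 0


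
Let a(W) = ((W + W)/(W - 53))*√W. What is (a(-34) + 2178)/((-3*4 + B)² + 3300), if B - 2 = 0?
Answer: 1089/1700 + I*√34/4350 ≈ 0.64059 + 0.0013404*I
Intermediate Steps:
B = 2 (B = 2 + 0 = 2)
a(W) = 2*W^(3/2)/(-53 + W) (a(W) = ((2*W)/(-53 + W))*√W = (2*W/(-53 + W))*√W = 2*W^(3/2)/(-53 + W))
(a(-34) + 2178)/((-3*4 + B)² + 3300) = (2*(-34)^(3/2)/(-53 - 34) + 2178)/((-3*4 + 2)² + 3300) = (2*(-34*I*√34)/(-87) + 2178)/((-12 + 2)² + 3300) = (2*(-34*I*√34)*(-1/87) + 2178)/((-10)² + 3300) = (68*I*√34/87 + 2178)/(100 + 3300) = (2178 + 68*I*√34/87)/3400 = (2178 + 68*I*√34/87)*(1/3400) = 1089/1700 + I*√34/4350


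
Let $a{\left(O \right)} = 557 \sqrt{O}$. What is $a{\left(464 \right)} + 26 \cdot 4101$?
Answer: $106626 + 2228 \sqrt{29} \approx 1.1862 \cdot 10^{5}$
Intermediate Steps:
$a{\left(464 \right)} + 26 \cdot 4101 = 557 \sqrt{464} + 26 \cdot 4101 = 557 \cdot 4 \sqrt{29} + 106626 = 2228 \sqrt{29} + 106626 = 106626 + 2228 \sqrt{29}$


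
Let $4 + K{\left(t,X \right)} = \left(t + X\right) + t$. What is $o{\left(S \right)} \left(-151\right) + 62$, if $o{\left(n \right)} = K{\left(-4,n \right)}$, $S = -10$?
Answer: $3384$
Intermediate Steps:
$K{\left(t,X \right)} = -4 + X + 2 t$ ($K{\left(t,X \right)} = -4 + \left(\left(t + X\right) + t\right) = -4 + \left(\left(X + t\right) + t\right) = -4 + \left(X + 2 t\right) = -4 + X + 2 t$)
$o{\left(n \right)} = -12 + n$ ($o{\left(n \right)} = -4 + n + 2 \left(-4\right) = -4 + n - 8 = -12 + n$)
$o{\left(S \right)} \left(-151\right) + 62 = \left(-12 - 10\right) \left(-151\right) + 62 = \left(-22\right) \left(-151\right) + 62 = 3322 + 62 = 3384$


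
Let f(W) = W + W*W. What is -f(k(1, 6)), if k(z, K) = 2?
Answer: -6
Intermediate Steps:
f(W) = W + W²
-f(k(1, 6)) = -2*(1 + 2) = -2*3 = -1*6 = -6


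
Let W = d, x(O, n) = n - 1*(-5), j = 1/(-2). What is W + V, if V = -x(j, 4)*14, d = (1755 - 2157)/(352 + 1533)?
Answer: -237912/1885 ≈ -126.21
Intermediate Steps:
j = -1/2 ≈ -0.50000
x(O, n) = 5 + n (x(O, n) = n + 5 = 5 + n)
d = -402/1885 ≈ -0.21326
W = -402/1885 ≈ -0.21326
V = -126 (V = -(5 + 4)*14 = -1*9*14 = -9*14 = -126)
W + V = -402/1885 - 126 = -237912/1885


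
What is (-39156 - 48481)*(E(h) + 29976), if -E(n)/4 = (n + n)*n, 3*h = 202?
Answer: 4964460776/9 ≈ 5.5161e+8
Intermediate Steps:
h = 202/3 (h = (⅓)*202 = 202/3 ≈ 67.333)
E(n) = -8*n² (E(n) = -4*(n + n)*n = -4*2*n*n = -8*n²)
(-39156 - 48481)*(E(h) + 29976) = (-39156 - 48481)*(-8*(202/3)² + 29976) = -87637*(-8*40804/9 + 29976) = -87637*(-326432/9 + 29976) = -87637*(-56648/9) = 4964460776/9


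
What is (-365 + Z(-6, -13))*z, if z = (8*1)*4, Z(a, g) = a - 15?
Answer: -12352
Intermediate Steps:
Z(a, g) = -15 + a
z = 32 (z = 8*4 = 32)
(-365 + Z(-6, -13))*z = (-365 + (-15 - 6))*32 = (-365 - 21)*32 = -386*32 = -12352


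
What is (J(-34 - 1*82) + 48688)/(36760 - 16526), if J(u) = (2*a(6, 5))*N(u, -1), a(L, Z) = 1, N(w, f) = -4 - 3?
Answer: 24337/10117 ≈ 2.4056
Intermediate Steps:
N(w, f) = -7
J(u) = -14 (J(u) = (2*1)*(-7) = 2*(-7) = -14)
(J(-34 - 1*82) + 48688)/(36760 - 16526) = (-14 + 48688)/(36760 - 16526) = 48674/20234 = 48674*(1/20234) = 24337/10117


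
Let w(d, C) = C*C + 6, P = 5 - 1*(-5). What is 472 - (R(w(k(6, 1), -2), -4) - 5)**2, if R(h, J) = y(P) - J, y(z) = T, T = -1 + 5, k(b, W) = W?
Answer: 463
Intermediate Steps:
P = 10 (P = 5 + 5 = 10)
T = 4
y(z) = 4
w(d, C) = 6 + C**2 (w(d, C) = C**2 + 6 = 6 + C**2)
R(h, J) = 4 - J
472 - (R(w(k(6, 1), -2), -4) - 5)**2 = 472 - ((4 - 1*(-4)) - 5)**2 = 472 - ((4 + 4) - 5)**2 = 472 - (8 - 5)**2 = 472 - 1*3**2 = 472 - 1*9 = 472 - 9 = 463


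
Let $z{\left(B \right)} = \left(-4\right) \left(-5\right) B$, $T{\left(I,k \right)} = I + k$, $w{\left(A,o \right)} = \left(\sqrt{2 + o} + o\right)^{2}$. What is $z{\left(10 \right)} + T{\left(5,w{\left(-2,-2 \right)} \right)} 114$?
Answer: $1226$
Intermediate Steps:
$w{\left(A,o \right)} = \left(o + \sqrt{2 + o}\right)^{2}$
$z{\left(B \right)} = 20 B$
$z{\left(10 \right)} + T{\left(5,w{\left(-2,-2 \right)} \right)} 114 = 20 \cdot 10 + \left(5 + \left(-2 + \sqrt{2 - 2}\right)^{2}\right) 114 = 200 + \left(5 + \left(-2 + \sqrt{0}\right)^{2}\right) 114 = 200 + \left(5 + \left(-2 + 0\right)^{2}\right) 114 = 200 + \left(5 + \left(-2\right)^{2}\right) 114 = 200 + \left(5 + 4\right) 114 = 200 + 9 \cdot 114 = 200 + 1026 = 1226$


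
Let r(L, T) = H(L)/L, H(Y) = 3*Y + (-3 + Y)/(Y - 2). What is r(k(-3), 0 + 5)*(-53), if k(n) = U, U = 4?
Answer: -1325/8 ≈ -165.63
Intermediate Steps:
k(n) = 4
H(Y) = 3*Y + (-3 + Y)/(-2 + Y)
r(L, T) = (-3 - 5*L + 3*L**2)/(L*(-2 + L)) (r(L, T) = ((-3 - 5*L + 3*L**2)/(-2 + L))/L = (-3 - 5*L + 3*L**2)/(L*(-2 + L)))
r(k(-3), 0 + 5)*(-53) = ((-3 - 5*4 + 3*4**2)/(4*(-2 + 4)))*(-53) = ((1/4)*(-3 - 20 + 3*16)/2)*(-53) = ((1/4)*(1/2)*(-3 - 20 + 48))*(-53) = ((1/4)*(1/2)*25)*(-53) = (25/8)*(-53) = -1325/8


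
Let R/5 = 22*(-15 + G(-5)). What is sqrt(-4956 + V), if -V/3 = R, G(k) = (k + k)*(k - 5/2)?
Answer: 2*I*sqrt(6189) ≈ 157.34*I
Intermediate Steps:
G(k) = 2*k*(-5/2 + k) (G(k) = (2*k)*(k - 5*1/2) = (2*k)*(k - 5/2) = (2*k)*(-5/2 + k) = 2*k*(-5/2 + k))
R = 6600 (R = 5*(22*(-15 - 5*(-5 + 2*(-5)))) = 5*(22*(-15 - 5*(-5 - 10))) = 5*(22*(-15 - 5*(-15))) = 5*(22*(-15 + 75)) = 5*(22*60) = 5*1320 = 6600)
V = -19800 (V = -3*6600 = -19800)
sqrt(-4956 + V) = sqrt(-4956 - 19800) = sqrt(-24756) = 2*I*sqrt(6189)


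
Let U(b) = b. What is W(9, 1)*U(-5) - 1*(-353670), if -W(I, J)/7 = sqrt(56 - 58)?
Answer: 353670 + 35*I*sqrt(2) ≈ 3.5367e+5 + 49.497*I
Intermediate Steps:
W(I, J) = -7*I*sqrt(2) (W(I, J) = -7*sqrt(56 - 58) = -7*I*sqrt(2))
W(9, 1)*U(-5) - 1*(-353670) = -7*I*sqrt(2)*(-5) - 1*(-353670) = 35*I*sqrt(2) + 353670 = 353670 + 35*I*sqrt(2)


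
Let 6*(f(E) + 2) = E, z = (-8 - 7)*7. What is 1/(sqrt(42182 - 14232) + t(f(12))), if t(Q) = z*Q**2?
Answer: sqrt(1118)/5590 ≈ 0.0059815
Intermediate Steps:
z = -105 (z = -15*7 = -105)
f(E) = -2 + E/6
t(Q) = -105*Q**2
1/(sqrt(42182 - 14232) + t(f(12))) = 1/(sqrt(42182 - 14232) - 105*(-2 + (1/6)*12)**2) = 1/(sqrt(27950) - 105*(-2 + 2)**2) = 1/(5*sqrt(1118) - 105*0**2) = 1/(5*sqrt(1118) - 105*0) = 1/(5*sqrt(1118) + 0) = 1/(5*sqrt(1118)) = sqrt(1118)/5590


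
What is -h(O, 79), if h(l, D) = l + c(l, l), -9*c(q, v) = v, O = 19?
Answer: -152/9 ≈ -16.889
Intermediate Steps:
c(q, v) = -v/9
h(l, D) = 8*l/9 (h(l, D) = l - l/9 = 8*l/9)
-h(O, 79) = -8*19/9 = -1*152/9 = -152/9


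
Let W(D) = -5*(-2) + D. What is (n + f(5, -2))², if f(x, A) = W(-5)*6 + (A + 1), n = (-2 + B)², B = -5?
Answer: 6084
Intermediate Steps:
W(D) = 10 + D
n = 49 (n = (-2 - 5)² = (-7)² = 49)
f(x, A) = 31 + A (f(x, A) = (10 - 5)*6 + (A + 1) = 5*6 + (1 + A) = 30 + (1 + A) = 31 + A)
(n + f(5, -2))² = (49 + (31 - 2))² = (49 + 29)² = 78² = 6084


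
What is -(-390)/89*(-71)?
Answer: -27690/89 ≈ -311.12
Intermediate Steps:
-(-390)/89*(-71) = -5*(-78/89)*(-71) = (390/89)*(-71) = -27690/89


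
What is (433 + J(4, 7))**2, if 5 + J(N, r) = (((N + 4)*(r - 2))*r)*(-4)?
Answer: 478864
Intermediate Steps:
J(N, r) = -5 - 4*r*(-2 + r)*(4 + N) (J(N, r) = -5 + (((N + 4)*(r - 2))*r)*(-4) = -5 + (((4 + N)*(-2 + r))*r)*(-4) = -5 + (((-2 + r)*(4 + N))*r)*(-4) = -5 + (r*(-2 + r)*(4 + N))*(-4) = -5 - 4*r*(-2 + r)*(4 + N))
(433 + J(4, 7))**2 = (433 + (-5 - 16*7**2 + 32*7 - 4*4*7**2 + 8*4*7))**2 = (433 + (-5 - 16*49 + 224 - 4*4*49 + 224))**2 = (433 + (-5 - 784 + 224 - 784 + 224))**2 = (433 - 1125)**2 = (-692)**2 = 478864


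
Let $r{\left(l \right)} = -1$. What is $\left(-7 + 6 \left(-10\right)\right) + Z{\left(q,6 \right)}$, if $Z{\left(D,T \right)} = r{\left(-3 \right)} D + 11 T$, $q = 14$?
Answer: $-15$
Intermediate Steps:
$Z{\left(D,T \right)} = - D + 11 T$
$\left(-7 + 6 \left(-10\right)\right) + Z{\left(q,6 \right)} = \left(-7 + 6 \left(-10\right)\right) + \left(\left(-1\right) 14 + 11 \cdot 6\right) = \left(-7 - 60\right) + \left(-14 + 66\right) = -67 + 52 = -15$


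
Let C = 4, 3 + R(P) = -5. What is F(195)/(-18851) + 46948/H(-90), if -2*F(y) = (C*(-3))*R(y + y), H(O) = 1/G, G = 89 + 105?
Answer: 171693249160/18851 ≈ 9.1079e+6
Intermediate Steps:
G = 194
R(P) = -8 (R(P) = -3 - 5 = -8)
H(O) = 1/194
F(y) = -48 (F(y) = -4*(-3)*(-8)/2 = -(-6)*(-8) = -½*96 = -48)
F(195)/(-18851) + 46948/H(-90) = -48/(-18851) + 46948/(1/194) = -48*(-1/18851) + 46948*194 = 48/18851 + 9107912 = 171693249160/18851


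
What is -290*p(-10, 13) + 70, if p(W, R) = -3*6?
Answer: 5290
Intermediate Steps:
p(W, R) = -18
-290*p(-10, 13) + 70 = -290*(-18) + 70 = 5220 + 70 = 5290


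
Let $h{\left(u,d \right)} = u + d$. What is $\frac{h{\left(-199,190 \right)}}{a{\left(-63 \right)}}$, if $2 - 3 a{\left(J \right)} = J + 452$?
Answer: $\frac{3}{43} \approx 0.069767$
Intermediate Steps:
$a{\left(J \right)} = -150 - \frac{J}{3}$ ($a{\left(J \right)} = \frac{2}{3} - \frac{J + 452}{3} = \frac{2}{3} - \frac{452 + J}{3} = \frac{2}{3} - \left(\frac{452}{3} + \frac{J}{3}\right) = -150 - \frac{J}{3}$)
$h{\left(u,d \right)} = d + u$
$\frac{h{\left(-199,190 \right)}}{a{\left(-63 \right)}} = \frac{190 - 199}{-150 - -21} = - \frac{9}{-150 + 21} = - \frac{9}{-129} = \left(-9\right) \left(- \frac{1}{129}\right) = \frac{3}{43}$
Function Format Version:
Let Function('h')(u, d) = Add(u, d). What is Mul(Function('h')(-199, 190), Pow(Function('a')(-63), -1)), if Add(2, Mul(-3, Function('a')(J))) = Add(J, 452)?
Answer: Rational(3, 43) ≈ 0.069767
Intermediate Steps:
Function('a')(J) = Add(-150, Mul(Rational(-1, 3), J)) (Function('a')(J) = Add(Rational(2, 3), Mul(Rational(-1, 3), Add(J, 452))) = Add(Rational(2, 3), Mul(Rational(-1, 3), Add(452, J))) = Add(Rational(2, 3), Add(Rational(-452, 3), Mul(Rational(-1, 3), J))) = Add(-150, Mul(Rational(-1, 3), J)))
Function('h')(u, d) = Add(d, u)
Mul(Function('h')(-199, 190), Pow(Function('a')(-63), -1)) = Mul(Add(190, -199), Pow(Add(-150, Mul(Rational(-1, 3), -63)), -1)) = Mul(-9, Pow(Add(-150, 21), -1)) = Mul(-9, Pow(-129, -1)) = Mul(-9, Rational(-1, 129)) = Rational(3, 43)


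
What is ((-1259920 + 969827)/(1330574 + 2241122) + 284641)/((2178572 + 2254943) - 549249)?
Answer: 1016650831043/13873417335136 ≈ 0.073280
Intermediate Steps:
((-1259920 + 969827)/(1330574 + 2241122) + 284641)/((2178572 + 2254943) - 549249) = (-290093/3571696 + 284641)/(4433515 - 549249) = (-290093*1/3571696 + 284641)/3884266 = (-290093/3571696 + 284641)*(1/3884266) = (1016650831043/3571696)*(1/3884266) = 1016650831043/13873417335136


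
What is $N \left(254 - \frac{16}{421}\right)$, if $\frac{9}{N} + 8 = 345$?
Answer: $\frac{962262}{141877} \approx 6.7824$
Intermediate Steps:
$N = \frac{9}{337}$ ($N = \frac{9}{-8 + 345} = \frac{9}{337} \approx 0.026706$)
$N \left(254 - \frac{16}{421}\right) = \frac{9 \left(254 - \frac{16}{421}\right)}{337} = \frac{9}{337} \cdot \frac{106918}{421} = \frac{962262}{141877}$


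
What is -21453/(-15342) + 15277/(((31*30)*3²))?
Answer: 34495112/10701045 ≈ 3.2235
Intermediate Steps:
-21453/(-15342) + 15277/(((31*30)*3²)) = -21453*(-1/15342) + 15277/((930*9)) = 7151/5114 + 15277/8370 = 34495112/10701045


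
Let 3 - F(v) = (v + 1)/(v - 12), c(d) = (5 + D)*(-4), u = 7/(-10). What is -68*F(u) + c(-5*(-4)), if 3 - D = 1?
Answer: -29668/127 ≈ -233.61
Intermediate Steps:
D = 2 (D = 3 - 1*1 = 3 - 1 = 2)
u = -7/10 (u = 7*(-⅒) = -7/10 ≈ -0.70000)
c(d) = -28 (c(d) = (5 + 2)*(-4) = 7*(-4) = -28)
F(v) = 3 - (1 + v)/(-12 + v) (F(v) = 3 - (v + 1)/(v - 12) = 3 - (1 + v)/(-12 + v))
-68*F(u) + c(-5*(-4)) = -68*(-37 + 2*(-7/10))/(-12 - 7/10) - 28 = -68*(-37 - 7/5)/(-127/10) - 28 = -(-680)*(-192)/(127*5) - 28 = -68*384/127 - 28 = -26112/127 - 28 = -29668/127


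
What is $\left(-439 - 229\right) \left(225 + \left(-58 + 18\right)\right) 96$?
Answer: $-11863680$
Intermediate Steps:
$\left(-439 - 229\right) \left(225 + \left(-58 + 18\right)\right) 96 = - 668 \left(225 - 40\right) 96 = \left(-668\right) 185 \cdot 96 = \left(-123580\right) 96 = -11863680$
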